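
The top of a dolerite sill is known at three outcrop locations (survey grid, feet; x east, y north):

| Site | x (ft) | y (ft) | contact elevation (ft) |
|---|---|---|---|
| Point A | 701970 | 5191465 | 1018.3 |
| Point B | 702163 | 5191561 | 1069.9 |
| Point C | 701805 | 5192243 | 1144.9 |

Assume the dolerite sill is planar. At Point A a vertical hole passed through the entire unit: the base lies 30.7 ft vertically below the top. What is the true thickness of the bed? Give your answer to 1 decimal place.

Two edge vectors: Point A→Point B = (193, 96, 51.6), Point A→Point C = (-165, 778, 126.6).
Normal n = (Point A→Point B) × (Point A→Point C) = (-27991.2, -32947.8, 165994).
So ∂z/∂x = −n_x/n_z = 0.16863 and ∂z/∂y = −n_y/n_z = 0.19849.
|∇z| = √(a²+b²) = 0.26045, so dip δ = arctan(0.26045) = 14.60°.
True thickness = vertical thickness × cos δ = 30.7 × cos 14.60° = 29.7 ft.

29.7 ft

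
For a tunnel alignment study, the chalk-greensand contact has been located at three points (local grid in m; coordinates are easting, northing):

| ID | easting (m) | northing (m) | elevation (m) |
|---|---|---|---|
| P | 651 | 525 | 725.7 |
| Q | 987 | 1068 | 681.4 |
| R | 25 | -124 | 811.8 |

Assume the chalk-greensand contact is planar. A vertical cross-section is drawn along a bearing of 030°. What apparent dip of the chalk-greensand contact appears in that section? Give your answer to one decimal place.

Two edge vectors: P→Q = (336, 543, -44.3), P→R = (-626, -649, 86.1).
Normal n = (P→Q) × (P→R) = (18001.6, -1197.8, 121854).
So ∂z/∂easting = −n_x/n_z = −0.14773 and ∂z/∂northing = −n_y/n_z = 0.00983.
Unit vector along 030° is (sin 30°, cos 30°) = (0.5000, 0.8660).
Slope in that direction = a·(0.5000) + b·(0.8660) = −0.06535.
Apparent dip = arctan|0.06535| = 3.7° (true dip is 8.4°, so apparent ≤ true as expected).

3.7°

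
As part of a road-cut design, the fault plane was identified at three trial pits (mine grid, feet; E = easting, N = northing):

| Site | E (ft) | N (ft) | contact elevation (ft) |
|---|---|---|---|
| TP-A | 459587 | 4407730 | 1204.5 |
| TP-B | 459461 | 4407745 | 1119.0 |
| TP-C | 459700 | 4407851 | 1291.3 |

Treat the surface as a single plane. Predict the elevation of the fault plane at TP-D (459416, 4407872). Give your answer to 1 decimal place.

1097.6 ft

Two edge vectors: TP-A→TP-B = (-126, 15, -85.5), TP-A→TP-C = (113, 121, 86.8).
Normal n = (TP-A→TP-B) × (TP-A→TP-C) = (11647.5, 1275.3, -16941).
So ∂z/∂E = −n_x/n_z = 0.687533203 and ∂z/∂N = −n_y/n_z = 0.075278909.
Intercept c from TP-A: 1204.5 − 315981.32 − 331809.11 = −646585.93.
At (459416, 4407872): z = 315863.8 + 331819.8 − 646585.93 = 1097.6 ft.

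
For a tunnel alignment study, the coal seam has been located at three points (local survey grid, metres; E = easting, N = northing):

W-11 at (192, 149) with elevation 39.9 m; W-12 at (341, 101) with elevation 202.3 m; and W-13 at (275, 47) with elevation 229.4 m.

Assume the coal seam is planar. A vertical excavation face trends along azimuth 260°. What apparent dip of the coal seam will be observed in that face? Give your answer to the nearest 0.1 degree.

Let the plane be z = a·E + b·N + c.
W-12−W-11: 149a − 48b = 162.4;  W-13−W-11: 83a − 102b = 189.5.
Solving gives a = 0.66602, b = −1.31588.
Unit vector along 260° is (sin 260°, cos 260°) = (-0.9848, -0.1736).
Slope in that direction = a·(-0.9848) + b·(-0.1736) = −0.42741.
Apparent dip = arctan|0.42741| = 23.1° (true dip is 55.9°, so apparent ≤ true as expected).

23.1°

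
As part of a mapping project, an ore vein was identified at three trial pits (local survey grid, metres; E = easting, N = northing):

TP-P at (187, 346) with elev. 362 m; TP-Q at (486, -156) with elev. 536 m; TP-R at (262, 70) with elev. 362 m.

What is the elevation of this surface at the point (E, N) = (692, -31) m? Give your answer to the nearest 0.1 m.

Let the plane be z = a·E + b·N + c.
TP-Q−TP-P: 299a − 502b = 174;  TP-R−TP-P: 75a − 276b = 0.
Solving gives a = 1.07020, b = 0.29081.
Then c = 362 − a·187 − b·346 = 61.25.
At (692, -31): z = 740.6 − 9.0 + 61.25 = 792.8 m.

792.8 m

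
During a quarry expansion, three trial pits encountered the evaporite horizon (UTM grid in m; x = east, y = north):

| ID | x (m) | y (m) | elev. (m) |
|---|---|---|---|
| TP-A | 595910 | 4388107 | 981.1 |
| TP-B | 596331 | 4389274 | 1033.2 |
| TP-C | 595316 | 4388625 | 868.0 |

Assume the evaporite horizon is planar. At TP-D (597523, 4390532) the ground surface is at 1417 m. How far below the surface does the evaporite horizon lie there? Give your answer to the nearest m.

Two edge vectors: TP-A→TP-B = (421, 1167, 52.1), TP-A→TP-C = (-594, 518, -113.1).
Normal n = (TP-A→TP-B) × (TP-A→TP-C) = (-158975.5, 16667.7, 911276).
So ∂z/∂x = −n_x/n_z = 0.17445373 and ∂z/∂y = −n_y/n_z = −0.01829051.
Intercept c from TP-A: 981.1 − 103958.72 + 80260.70 = −22716.92.
At (597523, 4390532): z_contact = 104240.1 − 80305.1 − 22716.92 = 1218.1 m.
Depth below ground = 1417 − 1218.1 = 199 m.

199 m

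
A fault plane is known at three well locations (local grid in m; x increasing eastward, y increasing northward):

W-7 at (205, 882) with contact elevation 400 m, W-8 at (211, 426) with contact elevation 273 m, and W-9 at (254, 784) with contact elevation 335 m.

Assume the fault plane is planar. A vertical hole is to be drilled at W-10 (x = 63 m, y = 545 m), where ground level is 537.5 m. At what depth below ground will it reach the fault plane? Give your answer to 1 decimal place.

Two edge vectors: W-7→W-8 = (6, -456, -127), W-7→W-9 = (49, -98, -65).
Normal n = (W-7→W-8) × (W-7→W-9) = (17194, -5833, 21756).
So ∂z/∂x = −n_x/n_z = −0.79031 and ∂z/∂y = −n_y/n_z = 0.26811.
Intercept c from W-7: 400 + 162.01 − 236.47 = 325.54.
At (63, 545): z_contact = −49.79 + 146.12 + 325.54 = 421.87 m.
Depth below ground = 537.5 − 421.87 = 115.6 m.

115.6 m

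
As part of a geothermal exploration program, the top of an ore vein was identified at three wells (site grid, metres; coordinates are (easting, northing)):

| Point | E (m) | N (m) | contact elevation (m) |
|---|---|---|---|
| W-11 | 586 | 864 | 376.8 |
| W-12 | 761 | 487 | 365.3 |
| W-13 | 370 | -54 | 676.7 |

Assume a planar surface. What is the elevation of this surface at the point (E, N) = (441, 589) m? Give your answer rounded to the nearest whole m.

508 m

Let the plane be z = a·E + b·N + c.
W-12−W-11: 175a − 377b = −11.5;  W-13−W-11: −216a − 918b = 299.9.
Solving gives a = −0.51065, b = −0.20654.
Then c = 376.8 − a·586 − b·864 = 854.49.
At (441, 589): z = −225.2 − 121.6 + 854.49 = 507.6 m.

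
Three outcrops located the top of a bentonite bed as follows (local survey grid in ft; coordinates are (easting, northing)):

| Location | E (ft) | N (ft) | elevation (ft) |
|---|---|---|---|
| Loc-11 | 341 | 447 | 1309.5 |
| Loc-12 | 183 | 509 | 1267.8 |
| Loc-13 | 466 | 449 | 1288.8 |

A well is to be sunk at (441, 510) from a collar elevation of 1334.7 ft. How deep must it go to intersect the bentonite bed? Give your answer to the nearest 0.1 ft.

Two edge vectors: Loc-11→Loc-12 = (-158, 62, -41.7), Loc-11→Loc-13 = (125, 2, -20.7).
Normal n = (Loc-11→Loc-12) × (Loc-11→Loc-13) = (-1200, -8483.1, -8066).
So ∂z/∂E = −n_x/n_z = −0.14877 and ∂z/∂N = −n_y/n_z = −1.05171.
Intercept c from Loc-11: 1309.5 + 50.73 + 470.11 = 1830.35.
At (441, 510): z_contact = −65.61 − 536.37 + 1830.35 = 1228.36 ft.
Depth below ground = 1334.7 − 1228.36 = 106.3 ft.

106.3 ft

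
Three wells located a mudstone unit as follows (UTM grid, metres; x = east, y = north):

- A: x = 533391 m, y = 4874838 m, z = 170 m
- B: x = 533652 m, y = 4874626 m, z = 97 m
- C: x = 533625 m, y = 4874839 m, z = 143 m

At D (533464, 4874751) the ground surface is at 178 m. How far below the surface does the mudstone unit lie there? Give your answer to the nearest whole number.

Let the plane be z = a·x + b·y + c.
B−A: 261a − 212b = −73;  C−A: 234a + 1b = −27.
Solving gives a = −0.11624456, b = 0.20122722.
Then c = 170 − a·533391 − b·4874838 = −918776.27.
At (533464, 4874751): z_contact = −62012.3 + 980932.6 − 918776.27 = 144.0 m.
Depth below ground = 178 − 144.0 = 34 m.

34 m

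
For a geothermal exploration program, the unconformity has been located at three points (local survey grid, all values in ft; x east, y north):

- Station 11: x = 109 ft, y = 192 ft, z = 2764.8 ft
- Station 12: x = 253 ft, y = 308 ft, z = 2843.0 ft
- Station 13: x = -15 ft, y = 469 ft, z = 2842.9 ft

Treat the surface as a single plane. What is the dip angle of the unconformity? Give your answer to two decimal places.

Two edge vectors: Station 11→Station 12 = (144, 116, 78.2), Station 11→Station 13 = (-124, 277, 78.1).
Normal n = (Station 11→Station 12) × (Station 11→Station 13) = (-12601.8, -20943.2, 54272).
So ∂z/∂x = −n_x/n_z = 0.23220 and ∂z/∂y = −n_y/n_z = 0.38589.
Gradient magnitude |∇z| = √(a² + b²) = √(0.05392 + 0.14891) = 0.45037.
True dip = arctan(0.45037) = 24.25°, dipping toward SSW (azimuth ≈ 211°).

24.25°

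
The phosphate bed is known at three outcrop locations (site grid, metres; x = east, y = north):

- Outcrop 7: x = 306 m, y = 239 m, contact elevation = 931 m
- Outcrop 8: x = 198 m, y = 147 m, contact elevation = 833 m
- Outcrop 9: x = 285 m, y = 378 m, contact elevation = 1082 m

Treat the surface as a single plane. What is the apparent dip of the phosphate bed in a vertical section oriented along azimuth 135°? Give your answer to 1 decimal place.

Let the plane be z = a·x + b·y + c.
Outcrop 8−Outcrop 7: −108a − 92b = −98;  Outcrop 9−Outcrop 7: −21a + 139b = 151.
Solving gives a = −0.01593, b = 1.08392.
Unit vector along 135° is (sin 135°, cos 135°) = (0.7071, -0.7071).
Slope in that direction = a·(0.7071) + b·(-0.7071) = −0.77772.
Apparent dip = arctan|0.77772| = 37.9° (true dip is 47.3°, so apparent ≤ true as expected).

37.9°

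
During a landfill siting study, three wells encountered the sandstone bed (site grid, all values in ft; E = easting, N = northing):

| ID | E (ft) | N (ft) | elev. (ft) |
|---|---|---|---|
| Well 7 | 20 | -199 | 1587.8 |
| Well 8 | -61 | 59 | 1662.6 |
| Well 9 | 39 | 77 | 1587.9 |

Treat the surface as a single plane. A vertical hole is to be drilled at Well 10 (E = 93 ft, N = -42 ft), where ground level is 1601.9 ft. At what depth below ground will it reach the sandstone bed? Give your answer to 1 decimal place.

61.1 ft

Let the plane be z = a·E + b·N + c.
Well 8−Well 7: −81a + 258b = 74.8;  Well 9−Well 7: 19a + 276b = 0.1.
Solving gives a = −0.75644, b = 0.05244.
Then c = 1587.8 − a·20 − b·-199 = 1613.36.
At (93, -42): z_contact = −70.35 − 2.20 + 1613.36 = 1540.81 ft.
Depth below ground = 1601.9 − 1540.81 = 61.1 ft.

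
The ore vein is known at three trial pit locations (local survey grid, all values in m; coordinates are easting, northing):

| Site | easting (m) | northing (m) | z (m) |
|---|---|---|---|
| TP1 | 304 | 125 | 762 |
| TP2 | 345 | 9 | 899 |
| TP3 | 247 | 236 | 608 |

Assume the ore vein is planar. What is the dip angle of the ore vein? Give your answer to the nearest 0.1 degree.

55.9°

Let the plane be z = a·easting + b·northing + c.
TP2−TP1: 41a − 116b = 137;  TP3−TP1: −57a + 111b = −154.
Solving gives a = 1.28918, b = −0.72538.
Gradient magnitude |∇z| = √(a² + b²) = √(1.66199 + 0.52617) = 1.47924.
True dip = arctan(1.47924) = 55.9°, dipping toward WNW (azimuth ≈ 299°).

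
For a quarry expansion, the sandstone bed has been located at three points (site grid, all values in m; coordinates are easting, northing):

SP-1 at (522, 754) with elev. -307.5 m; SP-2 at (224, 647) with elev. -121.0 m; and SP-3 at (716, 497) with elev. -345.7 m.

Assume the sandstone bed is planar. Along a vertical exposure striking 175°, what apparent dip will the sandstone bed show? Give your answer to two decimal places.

11.71°

Let the plane be z = a·easting + b·northing + c.
SP-2−SP-1: −298a − 107b = 186.5;  SP-3−SP-1: 194a − 257b = −38.2.
Solving gives a = −0.53437, b = −0.25474.
Unit vector along 175° is (sin 175°, cos 175°) = (0.0872, -0.9962).
Slope in that direction = a·(0.0872) + b·(-0.9962) = 0.20720.
Apparent dip = arctan|0.20720| = 11.71° (true dip is 30.6°, so apparent ≤ true as expected).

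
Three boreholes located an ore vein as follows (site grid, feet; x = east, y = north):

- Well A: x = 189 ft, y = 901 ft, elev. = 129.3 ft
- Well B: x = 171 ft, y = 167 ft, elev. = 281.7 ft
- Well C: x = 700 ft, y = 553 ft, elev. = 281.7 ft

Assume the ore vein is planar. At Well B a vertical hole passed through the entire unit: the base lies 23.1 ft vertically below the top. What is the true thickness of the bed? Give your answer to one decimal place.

22.3 ft

Let the plane be z = a·x + b·y + c.
Well B−Well A: −18a − 734b = 152.4;  Well C−Well A: 511a − 348b = 152.4.
Solving gives a = 0.15426, b = −0.21141.
|∇z| = √(a²+b²) = 0.26171, so dip δ = arctan(0.26171) = 14.67°.
True thickness = vertical thickness × cos δ = 23.1 × cos 14.67° = 22.3 ft.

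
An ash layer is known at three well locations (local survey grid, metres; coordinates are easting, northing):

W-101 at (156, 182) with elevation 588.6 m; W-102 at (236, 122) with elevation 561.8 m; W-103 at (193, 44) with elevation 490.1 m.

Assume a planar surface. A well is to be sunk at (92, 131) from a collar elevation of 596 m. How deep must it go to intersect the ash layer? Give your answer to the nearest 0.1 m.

63.3 m

Two edge vectors: W-101→W-102 = (80, -60, -26.8), W-101→W-103 = (37, -138, -98.5).
Normal n = (W-101→W-102) × (W-101→W-103) = (2211.6, 6888.4, -8820).
So ∂z/∂easting = −n_x/n_z = 0.25075 and ∂z/∂northing = −n_y/n_z = 0.78100.
Intercept c from W-101: 588.6 − 39.12 − 142.14 = 407.34.
At (92, 131): z_contact = 23.07 + 102.31 + 407.34 = 532.72 m.
Depth below ground = 596 − 532.72 = 63.3 m.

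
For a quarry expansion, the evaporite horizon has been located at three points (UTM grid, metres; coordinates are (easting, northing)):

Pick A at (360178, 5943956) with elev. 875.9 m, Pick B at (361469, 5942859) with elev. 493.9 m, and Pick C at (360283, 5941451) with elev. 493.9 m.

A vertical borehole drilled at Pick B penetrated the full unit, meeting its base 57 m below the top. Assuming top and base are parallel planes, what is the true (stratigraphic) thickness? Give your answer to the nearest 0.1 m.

55.6 m

Two edge vectors: Pick A→Pick B = (1291, -1097, -382), Pick A→Pick C = (105, -2505, -382).
Normal n = (Pick A→Pick B) × (Pick A→Pick C) = (-537856, 453052, -3118770).
So ∂z/∂E = −n_x/n_z = −0.17246 and ∂z/∂N = −n_y/n_z = 0.14527.
|∇z| = √(a²+b²) = 0.22549, so dip δ = arctan(0.22549) = 12.71°.
True thickness = vertical thickness × cos δ = 57 × cos 12.71° = 55.6 m.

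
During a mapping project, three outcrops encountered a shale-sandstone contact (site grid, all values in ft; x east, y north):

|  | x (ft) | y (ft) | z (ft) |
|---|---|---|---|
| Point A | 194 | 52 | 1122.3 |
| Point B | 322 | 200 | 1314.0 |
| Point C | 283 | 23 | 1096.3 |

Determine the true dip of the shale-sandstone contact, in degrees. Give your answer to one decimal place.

Let the plane be z = a·x + b·y + c.
Point B−Point A: 128a + 148b = 191.7;  Point C−Point A: 89a − 29b = −26.
Solving gives a = 0.10136, b = 1.20761.
Gradient magnitude |∇z| = √(a² + b²) = √(0.01027 + 1.45832) = 1.21186.
True dip = arctan(1.21186) = 50.5°, dipping toward S (azimuth ≈ 185°).

50.5°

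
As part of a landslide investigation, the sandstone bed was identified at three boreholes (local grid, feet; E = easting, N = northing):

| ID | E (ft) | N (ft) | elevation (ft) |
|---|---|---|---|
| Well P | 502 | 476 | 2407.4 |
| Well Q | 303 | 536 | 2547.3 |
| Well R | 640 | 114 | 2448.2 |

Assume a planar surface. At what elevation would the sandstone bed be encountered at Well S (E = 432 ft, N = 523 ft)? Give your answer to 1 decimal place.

Let the plane be z = a·E + b·N + c.
Well Q−Well P: −199a + 60b = 139.9;  Well R−Well P: 138a − 362b = 40.8.
Solving gives a = −0.83271, b = −0.43015.
Then c = 2407.4 − a·502 − b·476 = 3030.17.
At (432, 523): z = −359.7 − 225.0 + 3030.17 = 2445.5 ft.

2445.5 ft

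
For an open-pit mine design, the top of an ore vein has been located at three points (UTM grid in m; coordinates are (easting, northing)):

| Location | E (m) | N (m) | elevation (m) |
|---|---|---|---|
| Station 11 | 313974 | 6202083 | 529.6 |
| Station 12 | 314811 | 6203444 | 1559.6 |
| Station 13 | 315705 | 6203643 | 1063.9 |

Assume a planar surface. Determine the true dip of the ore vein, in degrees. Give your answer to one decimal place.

Let the plane be z = a·E + b·N + c.
Station 12−Station 11: 837a + 1361b = 1030;  Station 13−Station 11: 1731a + 1560b = 534.3.
Solving gives a = −0.83759, b = 1.27191.
Gradient magnitude |∇z| = √(a² + b²) = √(0.70156 + 1.61775) = 1.52293.
True dip = arctan(1.52293) = 56.7°, dipping toward SSE (azimuth ≈ 147°).

56.7°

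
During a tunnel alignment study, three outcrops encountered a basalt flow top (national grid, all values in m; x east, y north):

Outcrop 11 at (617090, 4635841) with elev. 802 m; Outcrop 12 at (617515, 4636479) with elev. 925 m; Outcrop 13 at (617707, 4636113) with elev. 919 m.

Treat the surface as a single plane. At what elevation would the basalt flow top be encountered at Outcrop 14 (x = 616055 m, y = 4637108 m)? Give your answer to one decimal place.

Two edge vectors: Outcrop 11→Outcrop 12 = (425, 638, 123), Outcrop 11→Outcrop 13 = (617, 272, 117).
Normal n = (Outcrop 11→Outcrop 12) × (Outcrop 11→Outcrop 13) = (41190, 26166, -278046).
So ∂z/∂x = −n_x/n_z = 0.148140955 and ∂z/∂y = −n_y/n_z = 0.094106731.
Intercept c from Outcrop 11: 802 − 91416.30 − 436263.84 = −526878.14.
At (616055, 4637108): z = 91263.0 + 436383.1 − 526878.14 = 767.9 m.

767.9 m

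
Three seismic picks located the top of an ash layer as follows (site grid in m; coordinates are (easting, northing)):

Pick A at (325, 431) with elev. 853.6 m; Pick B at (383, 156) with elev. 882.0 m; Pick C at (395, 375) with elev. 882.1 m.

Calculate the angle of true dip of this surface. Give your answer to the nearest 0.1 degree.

Let the plane be z = a·E + b·N + c.
Pick B−Pick A: 58a − 275b = 28.4;  Pick C−Pick A: 70a − 56b = 28.5.
Solving gives a = 0.39039, b = −0.02093.
Gradient magnitude |∇z| = √(a² + b²) = √(0.15241 + 0.00044) = 0.39096.
True dip = arctan(0.39096) = 21.4°, dipping toward W (azimuth ≈ 273°).

21.4°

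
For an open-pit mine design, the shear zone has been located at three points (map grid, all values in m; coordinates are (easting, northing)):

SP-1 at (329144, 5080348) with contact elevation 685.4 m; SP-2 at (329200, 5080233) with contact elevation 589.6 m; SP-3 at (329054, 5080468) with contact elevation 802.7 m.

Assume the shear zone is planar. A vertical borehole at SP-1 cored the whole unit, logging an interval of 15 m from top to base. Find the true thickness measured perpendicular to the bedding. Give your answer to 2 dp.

11.78 m

Let the plane be z = a·E + b·N + c.
SP-2−SP-1: 56a − 115b = −95.8;  SP-3−SP-1: −90a + 120b = 117.3.
Solving gives a = −0.54917, b = 0.56562.
|∇z| = √(a²+b²) = 0.78836, so dip δ = arctan(0.78836) = 38.25°.
True thickness = vertical thickness × cos δ = 15 × cos 38.25° = 11.78 m.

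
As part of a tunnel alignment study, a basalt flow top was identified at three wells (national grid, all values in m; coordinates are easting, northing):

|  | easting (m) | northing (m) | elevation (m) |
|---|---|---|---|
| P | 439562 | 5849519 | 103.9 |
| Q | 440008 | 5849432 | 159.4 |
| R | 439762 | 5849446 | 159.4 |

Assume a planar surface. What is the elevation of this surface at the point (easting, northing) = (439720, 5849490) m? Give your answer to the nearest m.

122 m

Let the plane be z = a·easting + b·northing + c.
Q−P: 446a − 87b = 55.5;  R−P: 200a − 73b = 55.5.
Solving gives a = −0.05126006, b = −0.90071250.
Then c = 103.9 − a·439562 − b·5849519 = 5291370.73.
At (439720, 5849490): z = −22540.1 − 5268708.7 + 5291370.73 = 121.9 m.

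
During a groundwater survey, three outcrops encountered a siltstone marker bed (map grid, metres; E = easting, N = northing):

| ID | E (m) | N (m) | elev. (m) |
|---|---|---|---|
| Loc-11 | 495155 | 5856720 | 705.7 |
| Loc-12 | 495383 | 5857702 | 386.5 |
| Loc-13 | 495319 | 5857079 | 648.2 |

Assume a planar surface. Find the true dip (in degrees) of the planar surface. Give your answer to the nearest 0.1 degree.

Let the plane be z = a·E + b·N + c.
Loc-12−Loc-11: 228a + 982b = −319.2;  Loc-13−Loc-11: 164a + 359b = −57.5.
Solving gives a = 0.73397, b = −0.49546.
Gradient magnitude |∇z| = √(a² + b²) = √(0.53872 + 0.24548) = 0.88555.
True dip = arctan(0.88555) = 41.5°, dipping toward NW (azimuth ≈ 304°).

41.5°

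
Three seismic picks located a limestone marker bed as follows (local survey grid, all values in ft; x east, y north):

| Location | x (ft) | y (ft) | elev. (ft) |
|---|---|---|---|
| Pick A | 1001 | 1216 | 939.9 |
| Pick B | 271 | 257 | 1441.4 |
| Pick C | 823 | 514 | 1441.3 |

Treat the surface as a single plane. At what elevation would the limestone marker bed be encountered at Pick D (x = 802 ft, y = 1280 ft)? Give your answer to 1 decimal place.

813.1 ft

Two edge vectors: Pick A→Pick B = (-730, -959, 501.5), Pick A→Pick C = (-178, -702, 501.4).
Normal n = (Pick A→Pick B) × (Pick A→Pick C) = (-128789.6, 276755, 341758).
So ∂z/∂x = −n_x/n_z = 0.376844 and ∂z/∂y = −n_y/n_z = −0.809798.
Intercept c from Pick A: 939.9 − 377.22 + 984.71 = 1547.39.
At (802, 1280): z = 302.2 − 1036.5 + 1547.39 = 813.1 ft.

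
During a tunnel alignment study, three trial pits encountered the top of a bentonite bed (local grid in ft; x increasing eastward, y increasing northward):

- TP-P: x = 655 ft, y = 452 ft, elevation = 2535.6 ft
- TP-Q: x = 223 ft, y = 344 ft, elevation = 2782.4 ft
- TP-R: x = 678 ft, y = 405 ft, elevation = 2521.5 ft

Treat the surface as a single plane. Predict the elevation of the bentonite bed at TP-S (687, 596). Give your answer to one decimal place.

Two edge vectors: TP-P→TP-Q = (-432, -108, 246.8), TP-P→TP-R = (23, -47, -14.1).
Normal n = (TP-P→TP-Q) × (TP-P→TP-R) = (13122.4, -414.8, 22788).
So ∂z/∂x = −n_x/n_z = −0.57585 and ∂z/∂y = −n_y/n_z = 0.01820.
Intercept c from TP-P: 2535.6 + 377.18 − 8.23 = 2904.55.
At (687, 596): z = −395.6 + 10.8 + 2904.55 = 2519.8 ft.

2519.8 ft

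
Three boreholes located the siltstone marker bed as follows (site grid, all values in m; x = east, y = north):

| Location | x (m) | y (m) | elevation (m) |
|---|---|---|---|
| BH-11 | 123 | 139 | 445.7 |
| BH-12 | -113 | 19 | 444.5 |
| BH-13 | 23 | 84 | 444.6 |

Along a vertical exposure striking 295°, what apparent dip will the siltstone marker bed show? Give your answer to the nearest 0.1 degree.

Two edge vectors: BH-11→BH-12 = (-236, -120, -1.2), BH-11→BH-13 = (-100, -55, -1.1).
Normal n = (BH-11→BH-12) × (BH-11→BH-13) = (66, -139.6, 980).
So ∂z/∂x = −n_x/n_z = −0.06735 and ∂z/∂y = −n_y/n_z = 0.14245.
Unit vector along 295° is (sin 295°, cos 295°) = (-0.9063, 0.4226).
Slope in that direction = a·(-0.9063) + b·(0.4226) = 0.12124.
Apparent dip = arctan|0.12124| = 6.9° (true dip is 9.0°, so apparent ≤ true as expected).

6.9°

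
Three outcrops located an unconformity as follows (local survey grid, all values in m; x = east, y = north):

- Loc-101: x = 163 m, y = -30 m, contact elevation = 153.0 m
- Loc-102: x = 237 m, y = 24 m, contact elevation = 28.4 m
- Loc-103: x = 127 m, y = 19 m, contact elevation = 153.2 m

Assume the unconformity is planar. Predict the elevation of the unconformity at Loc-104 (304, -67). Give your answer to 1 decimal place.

27.9 m

Let the plane be z = a·x + b·y + c.
Loc-102−Loc-101: 74a + 54b = −124.6;  Loc-103−Loc-101: −36a + 49b = 0.2.
Solving gives a = −1.09806, b = −0.80266.
Then c = 153 − a·163 − b·-30 = 307.90.
At (304, -67): z = −333.8 + 53.8 + 307.90 = 27.9 m.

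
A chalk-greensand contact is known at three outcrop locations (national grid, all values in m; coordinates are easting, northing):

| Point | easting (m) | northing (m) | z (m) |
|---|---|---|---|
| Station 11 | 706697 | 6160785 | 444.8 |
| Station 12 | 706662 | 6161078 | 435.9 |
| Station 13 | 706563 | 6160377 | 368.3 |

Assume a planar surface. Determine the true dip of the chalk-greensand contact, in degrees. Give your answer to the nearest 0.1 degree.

26.0°

Two edge vectors: Station 11→Station 12 = (-35, 293, -8.9), Station 11→Station 13 = (-134, -408, -76.5).
Normal n = (Station 11→Station 12) × (Station 11→Station 13) = (-26045.7, -1484.9, 53542).
So ∂z/∂easting = −n_x/n_z = 0.48645 and ∂z/∂northing = −n_y/n_z = 0.02773.
Gradient magnitude |∇z| = √(a² + b²) = √(0.23664 + 0.00077) = 0.48724.
True dip = arctan(0.48724) = 26.0°, dipping toward W (azimuth ≈ 267°).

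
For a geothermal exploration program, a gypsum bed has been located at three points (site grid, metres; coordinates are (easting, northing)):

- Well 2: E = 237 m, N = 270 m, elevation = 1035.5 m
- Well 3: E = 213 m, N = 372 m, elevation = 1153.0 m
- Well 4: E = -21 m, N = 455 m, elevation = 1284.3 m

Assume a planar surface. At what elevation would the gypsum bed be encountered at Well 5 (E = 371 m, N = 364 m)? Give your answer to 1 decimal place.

Two edge vectors: Well 2→Well 3 = (-24, 102, 117.5), Well 2→Well 4 = (-258, 185, 248.8).
Normal n = (Well 2→Well 3) × (Well 2→Well 4) = (3640.1, -24343.8, 21876).
So ∂z/∂E = −n_x/n_z = −0.16640 and ∂z/∂N = −n_y/n_z = 1.11281.
Intercept c from Well 2: 1035.5 + 39.44 − 300.46 = 774.48.
At (371, 364): z = −61.7 + 405.1 + 774.48 = 1117.8 m.

1117.8 m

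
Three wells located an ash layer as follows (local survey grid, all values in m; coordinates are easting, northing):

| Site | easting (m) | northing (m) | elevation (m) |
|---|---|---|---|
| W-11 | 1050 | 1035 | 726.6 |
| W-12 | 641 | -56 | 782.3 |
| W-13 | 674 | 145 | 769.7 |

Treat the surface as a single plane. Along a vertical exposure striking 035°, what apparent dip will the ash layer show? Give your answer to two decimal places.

Let the plane be z = a·easting + b·northing + c.
W-12−W-11: −409a − 1091b = 55.7;  W-13−W-11: −376a − 890b = 43.1.
Solving gives a = 0.05521, b = −0.07175.
Unit vector along 035° is (sin 35°, cos 35°) = (0.5736, 0.8192).
Slope in that direction = a·(0.5736) + b·(0.8192) = −0.02711.
Apparent dip = arctan|0.02711| = 1.55° (true dip is 5.2°, so apparent ≤ true as expected).

1.55°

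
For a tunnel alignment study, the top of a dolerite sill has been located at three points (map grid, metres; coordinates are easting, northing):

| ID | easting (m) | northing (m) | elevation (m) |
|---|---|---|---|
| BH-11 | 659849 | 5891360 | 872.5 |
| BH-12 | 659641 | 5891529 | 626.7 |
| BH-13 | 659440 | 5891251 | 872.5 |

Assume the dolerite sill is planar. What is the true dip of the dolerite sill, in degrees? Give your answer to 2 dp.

48.58°

Two edge vectors: BH-11→BH-12 = (-208, 169, -245.8), BH-11→BH-13 = (-409, -109, 0).
Normal n = (BH-11→BH-12) × (BH-11→BH-13) = (-26792.2, 100532.2, 91793).
So ∂z/∂easting = −n_x/n_z = 0.29188 and ∂z/∂northing = −n_y/n_z = −1.09521.
Gradient magnitude |∇z| = √(a² + b²) = √(0.08519 + 1.19948) = 1.13343.
True dip = arctan(1.13343) = 48.58°, dipping toward NNW (azimuth ≈ 345°).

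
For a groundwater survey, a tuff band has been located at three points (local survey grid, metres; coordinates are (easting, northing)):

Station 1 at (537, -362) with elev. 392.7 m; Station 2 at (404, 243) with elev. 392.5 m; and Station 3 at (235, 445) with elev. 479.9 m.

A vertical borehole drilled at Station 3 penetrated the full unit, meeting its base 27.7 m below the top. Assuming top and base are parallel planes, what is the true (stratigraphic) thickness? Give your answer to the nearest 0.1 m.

22.5 m

Two edge vectors: Station 1→Station 2 = (-133, 605, -0.2), Station 1→Station 3 = (-302, 807, 87.2).
Normal n = (Station 1→Station 2) × (Station 1→Station 3) = (52917.4, 11658, 75379).
So ∂z/∂E = −n_x/n_z = −0.70202 and ∂z/∂N = −n_y/n_z = −0.15466.
|∇z| = √(a²+b²) = 0.71885, so dip δ = arctan(0.71885) = 35.71°.
True thickness = vertical thickness × cos δ = 27.7 × cos 35.71° = 22.5 m.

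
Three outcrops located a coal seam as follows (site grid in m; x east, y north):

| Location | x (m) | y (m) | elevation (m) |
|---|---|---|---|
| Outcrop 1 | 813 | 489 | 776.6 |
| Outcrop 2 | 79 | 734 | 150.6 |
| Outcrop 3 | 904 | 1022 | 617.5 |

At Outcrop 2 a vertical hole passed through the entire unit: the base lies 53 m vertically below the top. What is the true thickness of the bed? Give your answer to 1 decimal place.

Two edge vectors: Outcrop 1→Outcrop 2 = (-734, 245, -626), Outcrop 1→Outcrop 3 = (91, 533, -159.1).
Normal n = (Outcrop 1→Outcrop 2) × (Outcrop 1→Outcrop 3) = (294678.5, -173745.4, -413517).
So ∂z/∂x = −n_x/n_z = 0.71262 and ∂z/∂y = −n_y/n_z = −0.42017.
|∇z| = √(a²+b²) = 0.82726, so dip δ = arctan(0.82726) = 39.60°.
True thickness = vertical thickness × cos δ = 53 × cos 39.60° = 40.8 m.

40.8 m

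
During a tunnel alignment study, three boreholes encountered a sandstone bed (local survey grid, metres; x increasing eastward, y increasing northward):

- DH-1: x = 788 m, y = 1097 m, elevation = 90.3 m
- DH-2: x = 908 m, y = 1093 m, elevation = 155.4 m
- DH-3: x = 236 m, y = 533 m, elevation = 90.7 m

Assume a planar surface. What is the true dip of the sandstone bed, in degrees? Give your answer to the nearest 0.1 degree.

36.3°

Let the plane be z = a·x + b·y + c.
DH-2−DH-1: 120a − 4b = 65.1;  DH-3−DH-1: −552a − 564b = 0.4.
Solving gives a = 0.52534, b = −0.51487.
Gradient magnitude |∇z| = √(a² + b²) = √(0.27598 + 0.26509) = 0.73557.
True dip = arctan(0.73557) = 36.3°, dipping toward NW (azimuth ≈ 314°).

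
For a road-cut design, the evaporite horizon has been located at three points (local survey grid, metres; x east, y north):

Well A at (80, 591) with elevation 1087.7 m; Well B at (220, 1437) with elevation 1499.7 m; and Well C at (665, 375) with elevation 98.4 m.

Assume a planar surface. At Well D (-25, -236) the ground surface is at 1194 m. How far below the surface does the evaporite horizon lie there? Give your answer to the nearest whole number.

554 m

Let the plane be z = a·x + b·y + c.
Well B−Well A: 140a + 846b = 412;  Well C−Well A: 585a − 216b = −989.3.
Solving gives a = −1.42427, b = 0.72269.
Then c = 1087.7 − a·80 − b·591 = 774.53.
At (-25, -236): z_contact = 35.6 − 170.6 + 774.53 = 639.6 m.
Depth below ground = 1194 − 639.6 = 554 m.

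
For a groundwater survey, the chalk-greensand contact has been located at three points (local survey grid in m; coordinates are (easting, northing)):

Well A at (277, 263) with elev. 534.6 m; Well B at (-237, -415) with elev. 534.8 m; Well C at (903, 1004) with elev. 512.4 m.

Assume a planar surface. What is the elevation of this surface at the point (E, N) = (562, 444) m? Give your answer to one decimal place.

Two edge vectors: Well A→Well B = (-514, -678, 0.2), Well A→Well C = (626, 741, -22.2).
Normal n = (Well A→Well B) × (Well A→Well C) = (14903.4, -11285.6, 43554).
So ∂z/∂E = −n_x/n_z = −0.342182 and ∂z/∂N = −n_y/n_z = 0.259117.
Intercept c from Well A: 534.6 + 94.78 − 68.15 = 561.24.
At (562, 444): z = −192.3 + 115.0 + 561.24 = 484.0 m.

484.0 m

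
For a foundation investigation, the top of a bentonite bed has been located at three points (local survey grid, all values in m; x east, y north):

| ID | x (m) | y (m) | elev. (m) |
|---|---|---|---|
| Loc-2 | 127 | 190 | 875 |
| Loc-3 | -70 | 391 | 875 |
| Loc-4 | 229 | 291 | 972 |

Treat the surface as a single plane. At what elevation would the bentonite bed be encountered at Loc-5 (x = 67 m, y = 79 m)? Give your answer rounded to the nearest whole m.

794 m

Two edge vectors: Loc-2→Loc-3 = (-197, 201, 0), Loc-2→Loc-4 = (102, 101, 97).
Normal n = (Loc-2→Loc-3) × (Loc-2→Loc-4) = (19497, 19109, -40399).
So ∂z/∂x = −n_x/n_z = 0.48261 and ∂z/∂y = −n_y/n_z = 0.47301.
Intercept c from Loc-2: 875 − 61.29 − 89.87 = 723.84.
At (67, 79): z = 32.3 + 37.4 + 723.84 = 793.5 m.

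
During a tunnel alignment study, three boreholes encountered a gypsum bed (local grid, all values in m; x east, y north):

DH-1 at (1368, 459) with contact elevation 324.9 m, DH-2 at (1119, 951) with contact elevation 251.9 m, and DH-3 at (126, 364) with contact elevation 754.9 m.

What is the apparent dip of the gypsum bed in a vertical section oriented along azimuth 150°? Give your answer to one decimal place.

Two edge vectors: DH-1→DH-2 = (-249, 492, -73), DH-1→DH-3 = (-1242, -95, 430).
Normal n = (DH-1→DH-2) × (DH-1→DH-3) = (204625, 197736, 634719).
So ∂z/∂x = −n_x/n_z = −0.32239 and ∂z/∂y = −n_y/n_z = −0.31153.
Unit vector along 150° is (sin 150°, cos 150°) = (0.5000, -0.8660).
Slope in that direction = a·(0.5000) + b·(-0.8660) = 0.10860.
Apparent dip = arctan|0.10860| = 6.2° (true dip is 24.1°, so apparent ≤ true as expected).

6.2°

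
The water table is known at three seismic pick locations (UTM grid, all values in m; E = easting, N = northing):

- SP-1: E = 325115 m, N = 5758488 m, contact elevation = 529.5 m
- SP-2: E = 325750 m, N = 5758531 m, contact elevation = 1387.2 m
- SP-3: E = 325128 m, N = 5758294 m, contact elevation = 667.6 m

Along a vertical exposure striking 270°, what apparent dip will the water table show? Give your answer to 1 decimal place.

54.3°

Two edge vectors: SP-1→SP-2 = (635, 43, 857.7), SP-1→SP-3 = (13, -194, 138.1).
Normal n = (SP-1→SP-2) × (SP-1→SP-3) = (172332.1, -76543.4, -123749).
So ∂z/∂E = −n_x/n_z = 1.39259 and ∂z/∂N = −n_y/n_z = −0.61854.
Unit vector along 270° is (sin 270°, cos 270°) = (-1.0000, -0.0000).
Slope in that direction = a·(-1.0000) + b·(-0.0000) = −1.39259.
Apparent dip = arctan|1.39259| = 54.3° (true dip is 56.7°, so apparent ≤ true as expected).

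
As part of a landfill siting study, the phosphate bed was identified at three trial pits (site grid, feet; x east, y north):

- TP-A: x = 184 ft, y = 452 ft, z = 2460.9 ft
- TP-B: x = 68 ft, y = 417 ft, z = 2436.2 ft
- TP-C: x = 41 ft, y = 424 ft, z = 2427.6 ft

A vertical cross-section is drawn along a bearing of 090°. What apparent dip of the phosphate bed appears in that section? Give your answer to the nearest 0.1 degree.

Let the plane be z = a·x + b·y + c.
TP-B−TP-A: −116a − 35b = −24.7;  TP-C−TP-A: −143a − 28b = −33.3.
Solving gives a = 0.26972, b = −0.18822.
Unit vector along 090° is (sin 90°, cos 90°) = (1.0000, 0.0000).
Slope in that direction = a·(1.0000) + b·(0.0000) = 0.26972.
Apparent dip = arctan|0.26972| = 15.1° (true dip is 18.2°, so apparent ≤ true as expected).

15.1°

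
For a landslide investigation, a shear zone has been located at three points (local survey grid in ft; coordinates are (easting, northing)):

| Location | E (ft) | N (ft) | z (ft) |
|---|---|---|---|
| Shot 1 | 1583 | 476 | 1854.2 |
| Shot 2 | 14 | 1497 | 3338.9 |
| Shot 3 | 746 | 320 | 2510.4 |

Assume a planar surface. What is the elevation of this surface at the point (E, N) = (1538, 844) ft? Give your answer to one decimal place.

1962.4 ft

Two edge vectors: Shot 1→Shot 2 = (-1569, 1021, 1484.7), Shot 1→Shot 3 = (-837, -156, 656.2).
Normal n = (Shot 1→Shot 2) × (Shot 1→Shot 3) = (901593.4, -213116.1, 1099341).
So ∂z/∂E = −n_x/n_z = −0.820122 and ∂z/∂N = −n_y/n_z = 0.193858.
Intercept c from Shot 1: 1854.2 + 1298.25 − 92.28 = 3060.18.
At (1538, 844): z = −1261.3 + 163.6 + 3060.18 = 1962.4 ft.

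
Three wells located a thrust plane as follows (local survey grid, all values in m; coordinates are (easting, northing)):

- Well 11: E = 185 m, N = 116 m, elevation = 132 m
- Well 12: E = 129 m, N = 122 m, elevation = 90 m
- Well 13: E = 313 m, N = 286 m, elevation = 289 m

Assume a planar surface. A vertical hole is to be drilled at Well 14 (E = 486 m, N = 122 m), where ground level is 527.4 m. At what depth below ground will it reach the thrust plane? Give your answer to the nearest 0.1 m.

156.9 m

Two edge vectors: Well 11→Well 12 = (-56, 6, -42), Well 11→Well 13 = (128, 170, 157).
Normal n = (Well 11→Well 12) × (Well 11→Well 13) = (8082, 3416, -10288).
So ∂z/∂E = −n_x/n_z = 0.78558 and ∂z/∂N = −n_y/n_z = 0.33204.
Intercept c from Well 11: 132 − 145.33 − 38.52 = −51.85.
At (486, 122): z_contact = 381.79 + 40.51 − 51.85 = 370.45 m.
Depth below ground = 527.4 − 370.45 = 156.9 m.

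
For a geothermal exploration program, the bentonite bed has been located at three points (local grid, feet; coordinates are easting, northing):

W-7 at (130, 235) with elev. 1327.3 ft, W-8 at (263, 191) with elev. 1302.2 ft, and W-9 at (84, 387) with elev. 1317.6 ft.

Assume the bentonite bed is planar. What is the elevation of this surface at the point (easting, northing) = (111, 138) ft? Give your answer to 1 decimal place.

1344.8 ft

Two edge vectors: W-7→W-8 = (133, -44, -25.1), W-7→W-9 = (-46, 152, -9.7).
Normal n = (W-7→W-8) × (W-7→W-9) = (4242, 2444.7, 18192).
So ∂z/∂easting = −n_x/n_z = −0.23318 and ∂z/∂northing = −n_y/n_z = −0.13438.
Intercept c from W-7: 1327.3 + 30.31 + 31.58 = 1389.19.
At (111, 138): z = −25.9 − 18.5 + 1389.19 = 1344.8 ft.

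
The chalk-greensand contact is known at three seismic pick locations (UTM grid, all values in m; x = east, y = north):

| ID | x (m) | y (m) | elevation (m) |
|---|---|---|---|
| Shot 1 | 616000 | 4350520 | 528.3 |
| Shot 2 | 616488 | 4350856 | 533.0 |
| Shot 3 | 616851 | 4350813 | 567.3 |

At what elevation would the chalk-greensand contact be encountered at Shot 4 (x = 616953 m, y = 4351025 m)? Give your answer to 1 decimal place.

Let the plane be z = a·x + b·y + c.
Shot 2−Shot 1: 488a + 336b = 4.7;  Shot 3−Shot 1: 851a + 293b = 39.
Solving gives a = 0.082033830, b = −0.105156276.
Then c = 528.3 − a·616000 − b·4350520 = 407479.94.
At (616953, 4351025): z = 50611.0 − 457537.6 + 407479.94 = 553.4 m.

553.4 m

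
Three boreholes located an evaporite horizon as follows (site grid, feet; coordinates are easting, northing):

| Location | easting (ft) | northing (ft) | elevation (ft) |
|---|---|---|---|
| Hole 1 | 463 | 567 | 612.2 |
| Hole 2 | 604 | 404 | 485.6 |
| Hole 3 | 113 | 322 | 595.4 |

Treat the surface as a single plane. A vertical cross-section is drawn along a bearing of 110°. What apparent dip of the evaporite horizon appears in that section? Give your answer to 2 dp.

Let the plane be z = a·easting + b·northing + c.
Hole 2−Hole 1: 141a − 163b = −126.6;  Hole 3−Hole 1: −350a − 245b = −16.8.
Solving gives a = −0.30874, b = 0.50962.
Unit vector along 110° is (sin 110°, cos 110°) = (0.9397, -0.3420).
Slope in that direction = a·(0.9397) + b·(-0.3420) = −0.46442.
Apparent dip = arctan|0.46442| = 24.91° (true dip is 30.8°, so apparent ≤ true as expected).

24.91°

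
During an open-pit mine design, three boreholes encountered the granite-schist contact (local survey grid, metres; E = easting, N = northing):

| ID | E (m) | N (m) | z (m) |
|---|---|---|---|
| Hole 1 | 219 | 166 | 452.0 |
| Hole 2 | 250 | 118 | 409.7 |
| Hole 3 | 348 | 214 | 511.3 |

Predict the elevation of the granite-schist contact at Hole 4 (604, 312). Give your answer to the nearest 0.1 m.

631.6 m

Two edge vectors: Hole 1→Hole 2 = (31, -48, -42.3), Hole 1→Hole 3 = (129, 48, 59.3).
Normal n = (Hole 1→Hole 2) × (Hole 1→Hole 3) = (-816, -7295, 7680).
So ∂z/∂E = −n_x/n_z = 0.10625 and ∂z/∂N = −n_y/n_z = 0.94987.
Intercept c from Hole 1: 452 − 23.27 − 157.68 = 271.05.
At (604, 312): z = 64.2 + 296.4 + 271.05 = 631.6 m.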